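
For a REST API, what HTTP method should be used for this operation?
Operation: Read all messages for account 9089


GET = read, POST = create, PUT = update/replace, DELETE = remove
This operation is a read.
GET


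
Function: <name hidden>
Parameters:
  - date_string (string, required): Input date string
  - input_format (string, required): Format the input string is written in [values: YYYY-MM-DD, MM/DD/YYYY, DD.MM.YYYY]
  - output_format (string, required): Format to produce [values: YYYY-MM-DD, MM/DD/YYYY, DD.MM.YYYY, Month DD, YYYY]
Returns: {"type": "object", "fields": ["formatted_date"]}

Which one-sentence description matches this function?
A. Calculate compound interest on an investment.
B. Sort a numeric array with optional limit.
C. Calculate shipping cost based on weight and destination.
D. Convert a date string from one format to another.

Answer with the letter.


Parameters date_string, input_format, output_format and return ["formatted_date"] fit: Convert a date string from one format to another.
D


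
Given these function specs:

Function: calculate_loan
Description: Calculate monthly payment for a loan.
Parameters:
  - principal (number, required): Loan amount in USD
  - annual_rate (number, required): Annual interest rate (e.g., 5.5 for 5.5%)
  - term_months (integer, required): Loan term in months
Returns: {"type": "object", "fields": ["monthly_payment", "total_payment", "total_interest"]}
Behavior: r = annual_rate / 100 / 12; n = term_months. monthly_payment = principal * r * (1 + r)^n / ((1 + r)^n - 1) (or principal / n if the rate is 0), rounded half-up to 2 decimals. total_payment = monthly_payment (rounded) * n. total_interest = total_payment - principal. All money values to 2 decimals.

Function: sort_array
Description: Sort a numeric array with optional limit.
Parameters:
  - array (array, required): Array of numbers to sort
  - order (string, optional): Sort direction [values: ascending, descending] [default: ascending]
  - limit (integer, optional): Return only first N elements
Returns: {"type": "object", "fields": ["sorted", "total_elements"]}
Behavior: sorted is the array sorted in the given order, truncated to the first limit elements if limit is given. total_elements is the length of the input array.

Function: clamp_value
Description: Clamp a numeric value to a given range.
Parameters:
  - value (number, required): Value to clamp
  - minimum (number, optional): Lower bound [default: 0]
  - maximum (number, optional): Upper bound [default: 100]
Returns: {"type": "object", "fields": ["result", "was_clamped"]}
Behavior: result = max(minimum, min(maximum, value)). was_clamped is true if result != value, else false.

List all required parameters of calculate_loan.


Parameters of calculate_loan and their required/optional flag:
  principal: required
  annual_rate: required
  term_months: required
annual_rate, principal, term_months


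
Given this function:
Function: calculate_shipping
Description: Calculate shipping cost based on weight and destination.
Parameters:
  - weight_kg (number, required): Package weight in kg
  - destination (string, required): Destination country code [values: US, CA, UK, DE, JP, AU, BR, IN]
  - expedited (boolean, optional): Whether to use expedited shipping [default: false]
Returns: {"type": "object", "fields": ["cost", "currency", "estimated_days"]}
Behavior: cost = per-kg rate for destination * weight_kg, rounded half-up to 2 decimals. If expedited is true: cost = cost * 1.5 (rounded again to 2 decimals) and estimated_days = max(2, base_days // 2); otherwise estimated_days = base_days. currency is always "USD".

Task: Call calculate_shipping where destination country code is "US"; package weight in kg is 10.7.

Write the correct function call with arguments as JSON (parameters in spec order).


Mapping each described value to its parameter name:
  'Destination country code' -> destination = "US"
  'Package weight in kg' -> weight_kg = 10.7
calculate_shipping({"weight_kg": 10.7, "destination": "US"})


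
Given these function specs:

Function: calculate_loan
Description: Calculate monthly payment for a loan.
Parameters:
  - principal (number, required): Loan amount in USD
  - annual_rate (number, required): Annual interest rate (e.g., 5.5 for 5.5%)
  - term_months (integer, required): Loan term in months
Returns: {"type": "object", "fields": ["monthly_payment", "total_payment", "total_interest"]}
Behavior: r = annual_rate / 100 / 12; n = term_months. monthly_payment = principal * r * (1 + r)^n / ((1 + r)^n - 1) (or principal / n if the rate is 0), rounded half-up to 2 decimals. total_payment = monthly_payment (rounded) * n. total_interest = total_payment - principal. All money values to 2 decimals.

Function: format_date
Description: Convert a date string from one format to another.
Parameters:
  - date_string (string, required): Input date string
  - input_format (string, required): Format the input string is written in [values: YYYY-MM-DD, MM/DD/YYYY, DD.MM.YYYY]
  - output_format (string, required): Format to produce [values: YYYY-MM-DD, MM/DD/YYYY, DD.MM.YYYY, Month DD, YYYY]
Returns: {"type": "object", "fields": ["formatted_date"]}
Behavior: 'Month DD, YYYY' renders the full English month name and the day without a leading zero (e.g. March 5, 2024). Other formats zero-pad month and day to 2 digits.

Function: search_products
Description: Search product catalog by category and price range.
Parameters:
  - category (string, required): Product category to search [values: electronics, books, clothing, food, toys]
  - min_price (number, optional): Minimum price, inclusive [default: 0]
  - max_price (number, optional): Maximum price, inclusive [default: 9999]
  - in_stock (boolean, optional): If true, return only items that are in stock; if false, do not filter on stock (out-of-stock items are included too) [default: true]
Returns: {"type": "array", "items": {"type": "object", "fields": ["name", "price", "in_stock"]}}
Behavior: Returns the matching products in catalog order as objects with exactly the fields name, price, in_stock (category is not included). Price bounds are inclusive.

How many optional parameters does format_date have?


Parameters of format_date: date_string (required), input_format (required), output_format (required)
Optional count:
0


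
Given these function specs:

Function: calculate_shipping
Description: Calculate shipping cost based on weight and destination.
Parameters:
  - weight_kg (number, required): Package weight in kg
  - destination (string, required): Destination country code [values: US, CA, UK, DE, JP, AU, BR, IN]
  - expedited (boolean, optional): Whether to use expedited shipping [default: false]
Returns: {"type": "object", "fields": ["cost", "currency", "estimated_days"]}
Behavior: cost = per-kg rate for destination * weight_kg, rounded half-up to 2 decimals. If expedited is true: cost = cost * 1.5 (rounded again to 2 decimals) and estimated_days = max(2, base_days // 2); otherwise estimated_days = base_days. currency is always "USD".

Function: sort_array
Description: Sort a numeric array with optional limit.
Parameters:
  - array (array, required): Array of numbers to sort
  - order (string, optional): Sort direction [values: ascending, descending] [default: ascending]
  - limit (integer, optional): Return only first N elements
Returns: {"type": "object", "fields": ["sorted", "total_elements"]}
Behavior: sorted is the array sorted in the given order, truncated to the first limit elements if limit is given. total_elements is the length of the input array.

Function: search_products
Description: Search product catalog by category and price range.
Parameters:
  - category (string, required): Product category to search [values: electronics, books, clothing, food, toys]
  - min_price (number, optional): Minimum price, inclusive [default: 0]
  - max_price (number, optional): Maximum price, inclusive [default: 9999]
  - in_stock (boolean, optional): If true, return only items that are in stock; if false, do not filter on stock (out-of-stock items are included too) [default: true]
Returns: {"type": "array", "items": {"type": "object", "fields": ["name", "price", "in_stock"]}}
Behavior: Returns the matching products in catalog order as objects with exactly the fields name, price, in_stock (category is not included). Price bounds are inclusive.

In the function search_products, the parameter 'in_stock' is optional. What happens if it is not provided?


The search_products spec declares:
  - in_stock (boolean, optional): If true, return only items that are in stock; if false, do not filter on stock (out-of-stock items are included too) [default: true]
It defaults to true


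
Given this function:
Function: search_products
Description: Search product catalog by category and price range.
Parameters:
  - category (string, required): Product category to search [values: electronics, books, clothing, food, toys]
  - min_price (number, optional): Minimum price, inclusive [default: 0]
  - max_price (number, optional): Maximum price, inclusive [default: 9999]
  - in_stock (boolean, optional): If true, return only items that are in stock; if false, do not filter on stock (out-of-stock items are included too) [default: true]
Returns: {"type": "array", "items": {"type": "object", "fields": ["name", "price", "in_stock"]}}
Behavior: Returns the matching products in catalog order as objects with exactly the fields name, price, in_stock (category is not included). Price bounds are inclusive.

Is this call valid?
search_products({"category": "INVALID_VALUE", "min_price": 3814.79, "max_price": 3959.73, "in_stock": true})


Checking parameter values...
Parameter 'category' has value 'INVALID_VALUE' not in allowed: electronics, books, clothing, food, toys
Invalid - 'category' must be one of electronics, books, clothing, food, toys


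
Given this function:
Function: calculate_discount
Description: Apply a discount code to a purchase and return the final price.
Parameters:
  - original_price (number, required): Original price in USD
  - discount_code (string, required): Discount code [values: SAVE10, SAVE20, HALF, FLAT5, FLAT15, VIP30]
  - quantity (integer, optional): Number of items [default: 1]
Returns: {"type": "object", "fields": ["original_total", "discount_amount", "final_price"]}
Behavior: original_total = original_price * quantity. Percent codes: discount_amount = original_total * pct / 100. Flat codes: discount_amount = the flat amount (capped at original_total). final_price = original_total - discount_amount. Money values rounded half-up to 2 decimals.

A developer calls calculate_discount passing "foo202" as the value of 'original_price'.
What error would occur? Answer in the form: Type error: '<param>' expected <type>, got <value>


Spec: 'original_price' is declared as number; "foo202" is a string.
Type error: 'original_price' expected number, got "foo202"


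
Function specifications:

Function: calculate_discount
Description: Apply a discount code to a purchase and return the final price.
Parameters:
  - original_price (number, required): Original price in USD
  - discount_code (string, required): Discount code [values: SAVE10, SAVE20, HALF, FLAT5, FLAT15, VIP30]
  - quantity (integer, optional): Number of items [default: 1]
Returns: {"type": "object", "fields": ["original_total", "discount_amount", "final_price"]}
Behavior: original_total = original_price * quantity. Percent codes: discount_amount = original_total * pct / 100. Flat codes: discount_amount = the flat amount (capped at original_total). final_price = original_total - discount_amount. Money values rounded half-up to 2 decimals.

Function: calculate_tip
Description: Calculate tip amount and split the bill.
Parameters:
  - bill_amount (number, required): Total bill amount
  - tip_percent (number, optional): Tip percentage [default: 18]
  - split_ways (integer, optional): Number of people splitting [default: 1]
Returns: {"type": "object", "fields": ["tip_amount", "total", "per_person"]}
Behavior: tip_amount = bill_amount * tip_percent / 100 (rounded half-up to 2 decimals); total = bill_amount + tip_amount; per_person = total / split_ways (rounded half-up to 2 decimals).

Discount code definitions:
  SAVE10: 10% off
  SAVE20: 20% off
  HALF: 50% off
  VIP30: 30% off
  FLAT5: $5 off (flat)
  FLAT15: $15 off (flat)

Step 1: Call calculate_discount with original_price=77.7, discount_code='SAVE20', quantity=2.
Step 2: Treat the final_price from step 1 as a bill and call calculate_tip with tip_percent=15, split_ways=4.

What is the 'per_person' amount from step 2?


Step 1: calculate_discount(original_price=77.7, discount_code=SAVE20, quantity=2)
  original_total = 77.7 * 2 = 155.40
  SAVE20 = 20% off: discount_amount = 155.40 * 20/100 = 31.08 -> 31.08
  final_price = 155.40 - 31.08 = 124.32
  -> final_price = 124.32
Step 2: calculate_tip(bill_amount=124.32, tip_percent=15, split_ways=4)
  tip_amount = 124.32 * 15/100 = 18.648 -> 18.65
  total = 124.32 + 18.65 = 142.97
  per_person = 142.97 / 4 = 35.7425 -> 35.74
  -> per_person = 35.74
$35.74


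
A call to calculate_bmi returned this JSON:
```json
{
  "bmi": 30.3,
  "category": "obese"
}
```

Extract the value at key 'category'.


obese


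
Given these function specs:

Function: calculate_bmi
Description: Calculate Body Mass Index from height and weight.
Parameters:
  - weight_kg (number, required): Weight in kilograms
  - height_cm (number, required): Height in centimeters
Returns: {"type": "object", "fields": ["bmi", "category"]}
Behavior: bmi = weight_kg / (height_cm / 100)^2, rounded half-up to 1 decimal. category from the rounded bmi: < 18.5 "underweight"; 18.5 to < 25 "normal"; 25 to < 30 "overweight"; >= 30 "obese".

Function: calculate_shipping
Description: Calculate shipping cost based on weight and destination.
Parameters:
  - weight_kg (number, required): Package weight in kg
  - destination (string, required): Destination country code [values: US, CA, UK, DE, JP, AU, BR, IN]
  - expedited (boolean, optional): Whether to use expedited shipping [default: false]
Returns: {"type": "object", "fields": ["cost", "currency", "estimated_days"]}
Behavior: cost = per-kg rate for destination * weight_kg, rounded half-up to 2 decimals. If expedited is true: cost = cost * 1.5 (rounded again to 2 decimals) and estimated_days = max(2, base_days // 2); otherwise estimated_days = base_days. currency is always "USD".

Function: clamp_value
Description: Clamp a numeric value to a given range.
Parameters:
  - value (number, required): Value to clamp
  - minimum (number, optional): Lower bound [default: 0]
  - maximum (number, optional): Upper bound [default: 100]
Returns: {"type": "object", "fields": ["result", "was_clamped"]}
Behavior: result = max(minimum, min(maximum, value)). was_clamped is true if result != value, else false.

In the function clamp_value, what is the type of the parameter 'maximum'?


The clamp_value spec declares:
  - maximum (number, optional): Upper bound [default: 100]
Type:
number


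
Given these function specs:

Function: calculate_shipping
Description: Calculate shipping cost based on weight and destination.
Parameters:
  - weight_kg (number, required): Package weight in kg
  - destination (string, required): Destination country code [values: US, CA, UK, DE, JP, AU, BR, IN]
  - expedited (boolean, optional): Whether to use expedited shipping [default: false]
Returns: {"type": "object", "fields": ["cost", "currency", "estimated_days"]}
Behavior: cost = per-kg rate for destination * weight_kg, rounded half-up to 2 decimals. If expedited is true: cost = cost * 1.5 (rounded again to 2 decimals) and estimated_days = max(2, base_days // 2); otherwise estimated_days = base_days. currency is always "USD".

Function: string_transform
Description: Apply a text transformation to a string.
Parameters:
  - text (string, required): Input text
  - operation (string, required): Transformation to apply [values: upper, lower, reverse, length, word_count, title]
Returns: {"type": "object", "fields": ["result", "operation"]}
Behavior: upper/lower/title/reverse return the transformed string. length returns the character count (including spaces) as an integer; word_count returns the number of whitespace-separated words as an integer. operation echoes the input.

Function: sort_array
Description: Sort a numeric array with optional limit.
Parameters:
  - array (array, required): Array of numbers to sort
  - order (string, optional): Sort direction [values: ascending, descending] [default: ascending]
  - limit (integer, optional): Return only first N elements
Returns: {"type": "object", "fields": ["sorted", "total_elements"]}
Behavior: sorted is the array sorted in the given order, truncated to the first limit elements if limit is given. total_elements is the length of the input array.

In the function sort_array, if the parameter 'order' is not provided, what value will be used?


The sort_array spec declares:
  - order (string, optional): Sort direction [values: ascending, descending] [default: ascending]
Default:
ascending


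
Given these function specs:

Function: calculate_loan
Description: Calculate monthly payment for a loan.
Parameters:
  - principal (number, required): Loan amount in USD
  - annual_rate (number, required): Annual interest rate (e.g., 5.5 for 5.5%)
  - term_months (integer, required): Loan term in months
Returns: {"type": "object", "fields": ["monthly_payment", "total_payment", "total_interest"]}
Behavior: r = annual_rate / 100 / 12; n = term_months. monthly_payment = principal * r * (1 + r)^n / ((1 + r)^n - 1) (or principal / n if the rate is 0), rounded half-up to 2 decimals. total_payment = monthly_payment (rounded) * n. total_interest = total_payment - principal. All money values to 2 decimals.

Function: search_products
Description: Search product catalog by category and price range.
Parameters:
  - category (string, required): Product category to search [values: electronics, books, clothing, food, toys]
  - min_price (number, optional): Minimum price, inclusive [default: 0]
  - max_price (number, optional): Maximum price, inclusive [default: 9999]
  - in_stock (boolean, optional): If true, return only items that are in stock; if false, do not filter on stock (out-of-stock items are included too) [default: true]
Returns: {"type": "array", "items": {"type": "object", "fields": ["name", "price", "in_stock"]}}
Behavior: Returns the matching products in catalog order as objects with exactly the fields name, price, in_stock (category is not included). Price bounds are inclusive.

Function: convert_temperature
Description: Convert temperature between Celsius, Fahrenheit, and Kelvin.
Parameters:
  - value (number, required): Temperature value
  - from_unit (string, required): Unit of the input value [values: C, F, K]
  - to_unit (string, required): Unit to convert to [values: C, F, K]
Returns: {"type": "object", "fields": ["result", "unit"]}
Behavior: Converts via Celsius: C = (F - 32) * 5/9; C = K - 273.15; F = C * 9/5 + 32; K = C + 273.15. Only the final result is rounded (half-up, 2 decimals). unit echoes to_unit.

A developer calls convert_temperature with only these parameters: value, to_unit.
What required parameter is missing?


Required parameters: value, from_unit, to_unit
Provided: value, to_unit
Missing: from_unit
from_unit


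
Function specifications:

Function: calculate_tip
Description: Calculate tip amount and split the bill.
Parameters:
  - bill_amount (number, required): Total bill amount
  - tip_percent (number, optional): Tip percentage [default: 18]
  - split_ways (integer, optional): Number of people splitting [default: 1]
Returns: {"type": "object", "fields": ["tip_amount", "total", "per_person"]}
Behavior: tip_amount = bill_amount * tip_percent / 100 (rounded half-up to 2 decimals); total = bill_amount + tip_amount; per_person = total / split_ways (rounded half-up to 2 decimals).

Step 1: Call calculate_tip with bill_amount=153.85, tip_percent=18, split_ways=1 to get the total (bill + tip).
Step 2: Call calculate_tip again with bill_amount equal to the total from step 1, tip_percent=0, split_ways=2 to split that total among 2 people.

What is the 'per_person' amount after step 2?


Step 1: calculate_tip(bill_amount=153.85, tip_percent=18, split_ways=1)
  tip_amount = 153.85 * 18/100 = 27.693 -> 27.69
  total = 153.85 + 27.69 = 181.54
  per_person = 181.54 / 1 = 181.54 -> 181.54
  -> total = 181.54
Step 2: calculate_tip(bill_amount=181.54, tip_percent=0, split_ways=2)
  tip_amount = 181.54 * 0/100 = 0 -> 0.00
  total = 181.54 + 0.00 = 181.54
  per_person = 181.54 / 2 = 90.77 -> 90.77
  -> per_person = 90.77
$90.77


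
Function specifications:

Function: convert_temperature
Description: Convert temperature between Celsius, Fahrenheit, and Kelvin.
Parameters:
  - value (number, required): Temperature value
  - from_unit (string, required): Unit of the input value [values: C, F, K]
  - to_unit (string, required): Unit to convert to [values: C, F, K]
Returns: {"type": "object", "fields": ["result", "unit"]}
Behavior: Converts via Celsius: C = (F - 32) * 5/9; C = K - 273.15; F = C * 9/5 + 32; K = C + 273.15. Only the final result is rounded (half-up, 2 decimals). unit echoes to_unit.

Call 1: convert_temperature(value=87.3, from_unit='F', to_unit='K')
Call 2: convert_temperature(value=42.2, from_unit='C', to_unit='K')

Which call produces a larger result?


Call 1:
  To C: (87.3 - 32) * 5/9 = 30.722222
  To K: 30.722222 + 273.15 = 303.872222
  Round to 2 decimals: 303.87
  -> 303.87 K
Call 2:
  Input already in C: 42.2
  To K: 42.2 + 273.15 = 315.35
  Round to 2 decimals: 315.35
  -> 315.35 K
Call 2 (315.35 K)


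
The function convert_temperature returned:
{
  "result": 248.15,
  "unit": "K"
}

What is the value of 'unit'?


K


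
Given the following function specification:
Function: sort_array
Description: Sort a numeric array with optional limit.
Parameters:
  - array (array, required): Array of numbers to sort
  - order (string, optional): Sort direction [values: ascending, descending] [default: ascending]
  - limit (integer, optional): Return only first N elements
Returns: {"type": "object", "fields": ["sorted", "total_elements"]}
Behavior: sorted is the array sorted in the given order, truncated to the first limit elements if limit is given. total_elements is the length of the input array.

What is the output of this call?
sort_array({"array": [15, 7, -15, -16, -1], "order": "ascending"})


sorted ascending: [-16, -15, -1, 7, 15]
total_elements = len(input) = 5
Output:
{"sorted": [-16, -15, -1, 7, 15], "total_elements": 5}


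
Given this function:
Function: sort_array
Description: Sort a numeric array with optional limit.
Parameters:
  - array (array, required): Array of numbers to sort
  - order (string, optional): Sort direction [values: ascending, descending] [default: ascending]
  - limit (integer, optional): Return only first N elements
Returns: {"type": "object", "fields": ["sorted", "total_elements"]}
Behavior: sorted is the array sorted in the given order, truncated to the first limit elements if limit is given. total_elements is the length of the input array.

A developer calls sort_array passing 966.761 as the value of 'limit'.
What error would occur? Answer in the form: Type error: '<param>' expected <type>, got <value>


Spec: 'limit' is declared as integer; 966.761 is a non-integer number.
Type error: 'limit' expected integer, got 966.761


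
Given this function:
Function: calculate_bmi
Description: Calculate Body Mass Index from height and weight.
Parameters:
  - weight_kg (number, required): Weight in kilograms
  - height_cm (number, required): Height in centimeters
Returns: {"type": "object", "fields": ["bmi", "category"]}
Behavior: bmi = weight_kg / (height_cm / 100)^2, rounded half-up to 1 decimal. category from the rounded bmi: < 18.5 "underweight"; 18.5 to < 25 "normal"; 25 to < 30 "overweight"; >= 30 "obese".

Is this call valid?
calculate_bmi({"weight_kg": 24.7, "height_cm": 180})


Checking all required parameters present and types match... All valid.
Valid


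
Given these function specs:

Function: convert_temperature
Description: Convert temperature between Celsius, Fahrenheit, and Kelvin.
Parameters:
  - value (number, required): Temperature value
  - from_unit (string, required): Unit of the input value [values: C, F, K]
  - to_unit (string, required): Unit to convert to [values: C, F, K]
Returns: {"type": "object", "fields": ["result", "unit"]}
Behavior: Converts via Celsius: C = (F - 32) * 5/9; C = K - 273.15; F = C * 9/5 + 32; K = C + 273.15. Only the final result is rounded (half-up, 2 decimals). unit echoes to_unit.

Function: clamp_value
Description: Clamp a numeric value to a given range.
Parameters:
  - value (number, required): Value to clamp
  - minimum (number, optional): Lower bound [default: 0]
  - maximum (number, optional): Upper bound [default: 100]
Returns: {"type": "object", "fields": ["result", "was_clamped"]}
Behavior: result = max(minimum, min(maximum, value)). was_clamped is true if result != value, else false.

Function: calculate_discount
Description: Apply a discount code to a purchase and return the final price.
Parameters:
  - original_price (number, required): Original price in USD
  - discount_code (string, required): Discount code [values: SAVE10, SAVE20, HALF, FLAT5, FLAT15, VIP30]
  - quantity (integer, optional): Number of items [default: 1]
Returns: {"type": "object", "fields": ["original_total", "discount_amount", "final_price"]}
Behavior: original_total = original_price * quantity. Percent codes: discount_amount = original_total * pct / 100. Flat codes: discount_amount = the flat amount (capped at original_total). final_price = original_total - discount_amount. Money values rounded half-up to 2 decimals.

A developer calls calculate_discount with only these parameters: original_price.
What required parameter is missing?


Required parameters: original_price, discount_code
Provided: original_price
Missing: discount_code
discount_code


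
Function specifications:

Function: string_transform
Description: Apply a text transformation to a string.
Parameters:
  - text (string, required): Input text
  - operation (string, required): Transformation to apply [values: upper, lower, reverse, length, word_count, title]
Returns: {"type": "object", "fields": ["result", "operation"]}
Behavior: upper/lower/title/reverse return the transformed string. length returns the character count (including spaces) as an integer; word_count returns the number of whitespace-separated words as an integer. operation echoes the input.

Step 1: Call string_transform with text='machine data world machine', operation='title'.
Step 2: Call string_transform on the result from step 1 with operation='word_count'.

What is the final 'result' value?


Step 1: string_transform(text='machine data world machine', operation='title')
  -> result = 'Machine Data World Machine'
Step 2: string_transform(text='Machine Data World Machine', operation='word_count')
  words: Machine, Data, World, Machine -> 4
  -> result = 4
4


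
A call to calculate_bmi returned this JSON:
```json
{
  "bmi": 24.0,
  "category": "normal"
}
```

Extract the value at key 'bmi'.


24.0


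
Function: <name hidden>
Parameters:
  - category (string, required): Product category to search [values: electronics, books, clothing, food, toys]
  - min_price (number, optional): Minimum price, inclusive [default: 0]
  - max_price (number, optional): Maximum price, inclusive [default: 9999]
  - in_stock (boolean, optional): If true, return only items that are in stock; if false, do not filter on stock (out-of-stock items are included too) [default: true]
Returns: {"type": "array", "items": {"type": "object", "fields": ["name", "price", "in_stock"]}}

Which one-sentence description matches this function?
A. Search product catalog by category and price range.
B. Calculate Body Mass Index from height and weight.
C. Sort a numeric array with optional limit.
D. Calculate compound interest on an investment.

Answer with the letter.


Parameters category, min_price, max_price, in_stock and return "array" fit: Search product catalog by category and price range.
A


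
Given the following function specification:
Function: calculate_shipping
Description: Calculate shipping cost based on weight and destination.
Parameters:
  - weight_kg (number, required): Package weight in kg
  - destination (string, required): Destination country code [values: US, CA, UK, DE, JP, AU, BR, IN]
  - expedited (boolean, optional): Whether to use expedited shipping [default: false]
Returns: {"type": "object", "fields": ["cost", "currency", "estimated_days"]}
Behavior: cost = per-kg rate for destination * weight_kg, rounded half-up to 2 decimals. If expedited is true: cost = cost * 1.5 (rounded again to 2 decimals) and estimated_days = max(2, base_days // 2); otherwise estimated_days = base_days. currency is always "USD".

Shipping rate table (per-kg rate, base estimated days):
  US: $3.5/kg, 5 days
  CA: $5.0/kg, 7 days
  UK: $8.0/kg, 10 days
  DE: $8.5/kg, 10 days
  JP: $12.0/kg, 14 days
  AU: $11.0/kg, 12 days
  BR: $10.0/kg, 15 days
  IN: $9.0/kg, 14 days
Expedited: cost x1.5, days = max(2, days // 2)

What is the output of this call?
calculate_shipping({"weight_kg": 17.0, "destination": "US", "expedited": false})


Rate for US: $3.5/kg, base 5 days
cost = 3.5 * 17.0 = 59.5 -> 59.50
expedited not set/false: estimated_days = 5
Output:
{"cost": 59.5, "currency": "USD", "estimated_days": 5}


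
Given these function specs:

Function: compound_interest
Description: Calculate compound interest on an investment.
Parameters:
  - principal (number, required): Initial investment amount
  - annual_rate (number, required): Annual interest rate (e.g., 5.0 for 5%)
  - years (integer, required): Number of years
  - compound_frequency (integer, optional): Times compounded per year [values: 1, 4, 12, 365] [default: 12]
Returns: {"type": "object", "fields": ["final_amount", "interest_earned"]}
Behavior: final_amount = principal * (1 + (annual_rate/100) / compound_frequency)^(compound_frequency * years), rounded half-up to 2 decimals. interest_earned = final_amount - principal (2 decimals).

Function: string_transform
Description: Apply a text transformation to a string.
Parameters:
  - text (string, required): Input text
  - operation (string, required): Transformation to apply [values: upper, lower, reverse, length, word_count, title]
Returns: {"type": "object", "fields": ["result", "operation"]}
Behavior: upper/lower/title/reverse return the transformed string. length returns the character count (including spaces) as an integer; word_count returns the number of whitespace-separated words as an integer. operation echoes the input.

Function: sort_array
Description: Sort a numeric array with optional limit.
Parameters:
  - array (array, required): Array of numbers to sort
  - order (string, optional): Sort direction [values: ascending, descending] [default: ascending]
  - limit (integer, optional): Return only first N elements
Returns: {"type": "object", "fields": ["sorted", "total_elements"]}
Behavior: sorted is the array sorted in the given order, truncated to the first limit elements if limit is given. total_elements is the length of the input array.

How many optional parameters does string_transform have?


Parameters of string_transform: text (required), operation (required)
Optional count:
0


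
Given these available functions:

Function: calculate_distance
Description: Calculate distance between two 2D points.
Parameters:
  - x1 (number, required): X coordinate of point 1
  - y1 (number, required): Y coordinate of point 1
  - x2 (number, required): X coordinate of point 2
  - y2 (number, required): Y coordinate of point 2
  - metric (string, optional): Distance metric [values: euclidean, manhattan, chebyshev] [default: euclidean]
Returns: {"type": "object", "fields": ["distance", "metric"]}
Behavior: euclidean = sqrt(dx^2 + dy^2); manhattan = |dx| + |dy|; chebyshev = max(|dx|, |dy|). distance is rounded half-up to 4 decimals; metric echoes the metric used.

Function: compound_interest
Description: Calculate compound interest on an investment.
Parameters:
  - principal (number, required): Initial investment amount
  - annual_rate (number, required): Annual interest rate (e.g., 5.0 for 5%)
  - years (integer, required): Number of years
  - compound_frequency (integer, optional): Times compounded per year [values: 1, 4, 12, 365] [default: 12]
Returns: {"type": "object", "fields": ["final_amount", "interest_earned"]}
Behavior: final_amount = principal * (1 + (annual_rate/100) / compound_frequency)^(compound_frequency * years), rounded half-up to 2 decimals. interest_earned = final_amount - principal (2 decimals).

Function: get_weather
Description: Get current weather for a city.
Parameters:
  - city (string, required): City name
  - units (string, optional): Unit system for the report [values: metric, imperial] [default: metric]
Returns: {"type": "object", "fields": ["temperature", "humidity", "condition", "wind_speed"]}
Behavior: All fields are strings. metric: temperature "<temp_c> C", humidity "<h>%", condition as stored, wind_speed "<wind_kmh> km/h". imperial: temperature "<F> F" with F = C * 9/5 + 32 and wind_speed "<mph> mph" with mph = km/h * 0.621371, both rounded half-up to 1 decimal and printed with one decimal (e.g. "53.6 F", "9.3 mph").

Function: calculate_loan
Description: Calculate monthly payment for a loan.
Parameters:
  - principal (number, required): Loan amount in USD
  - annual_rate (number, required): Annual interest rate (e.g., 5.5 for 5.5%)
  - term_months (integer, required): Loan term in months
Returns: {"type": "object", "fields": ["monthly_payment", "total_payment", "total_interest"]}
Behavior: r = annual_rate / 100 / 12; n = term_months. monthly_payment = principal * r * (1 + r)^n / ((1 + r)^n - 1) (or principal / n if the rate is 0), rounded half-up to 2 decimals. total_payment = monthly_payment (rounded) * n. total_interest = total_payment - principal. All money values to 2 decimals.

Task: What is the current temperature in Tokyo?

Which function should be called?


The task needs a function whose description is: Get current weather for a city.
get_weather


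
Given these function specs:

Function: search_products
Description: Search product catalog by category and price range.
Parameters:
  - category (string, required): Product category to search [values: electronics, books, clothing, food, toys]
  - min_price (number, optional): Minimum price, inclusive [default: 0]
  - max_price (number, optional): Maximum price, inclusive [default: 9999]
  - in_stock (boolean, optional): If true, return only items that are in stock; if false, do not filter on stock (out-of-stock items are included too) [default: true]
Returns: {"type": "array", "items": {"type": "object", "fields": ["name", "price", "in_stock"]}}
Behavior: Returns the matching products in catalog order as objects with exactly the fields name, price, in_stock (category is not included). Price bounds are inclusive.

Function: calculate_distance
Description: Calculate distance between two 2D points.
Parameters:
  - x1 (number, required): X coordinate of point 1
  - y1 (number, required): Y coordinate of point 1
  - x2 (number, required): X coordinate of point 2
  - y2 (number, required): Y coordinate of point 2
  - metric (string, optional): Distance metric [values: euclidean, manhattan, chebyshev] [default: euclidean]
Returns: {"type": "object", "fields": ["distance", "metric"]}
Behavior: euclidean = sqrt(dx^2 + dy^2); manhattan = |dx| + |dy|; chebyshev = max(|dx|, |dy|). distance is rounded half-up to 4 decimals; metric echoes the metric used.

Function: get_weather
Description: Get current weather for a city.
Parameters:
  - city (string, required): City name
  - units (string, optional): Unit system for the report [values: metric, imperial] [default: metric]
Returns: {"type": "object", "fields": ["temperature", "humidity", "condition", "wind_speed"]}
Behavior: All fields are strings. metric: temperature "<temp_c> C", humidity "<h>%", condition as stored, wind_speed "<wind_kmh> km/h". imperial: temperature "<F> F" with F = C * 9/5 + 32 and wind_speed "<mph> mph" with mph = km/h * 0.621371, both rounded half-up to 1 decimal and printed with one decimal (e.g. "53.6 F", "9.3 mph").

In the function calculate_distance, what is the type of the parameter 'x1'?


The calculate_distance spec declares:
  - x1 (number, required): X coordinate of point 1
Type:
number


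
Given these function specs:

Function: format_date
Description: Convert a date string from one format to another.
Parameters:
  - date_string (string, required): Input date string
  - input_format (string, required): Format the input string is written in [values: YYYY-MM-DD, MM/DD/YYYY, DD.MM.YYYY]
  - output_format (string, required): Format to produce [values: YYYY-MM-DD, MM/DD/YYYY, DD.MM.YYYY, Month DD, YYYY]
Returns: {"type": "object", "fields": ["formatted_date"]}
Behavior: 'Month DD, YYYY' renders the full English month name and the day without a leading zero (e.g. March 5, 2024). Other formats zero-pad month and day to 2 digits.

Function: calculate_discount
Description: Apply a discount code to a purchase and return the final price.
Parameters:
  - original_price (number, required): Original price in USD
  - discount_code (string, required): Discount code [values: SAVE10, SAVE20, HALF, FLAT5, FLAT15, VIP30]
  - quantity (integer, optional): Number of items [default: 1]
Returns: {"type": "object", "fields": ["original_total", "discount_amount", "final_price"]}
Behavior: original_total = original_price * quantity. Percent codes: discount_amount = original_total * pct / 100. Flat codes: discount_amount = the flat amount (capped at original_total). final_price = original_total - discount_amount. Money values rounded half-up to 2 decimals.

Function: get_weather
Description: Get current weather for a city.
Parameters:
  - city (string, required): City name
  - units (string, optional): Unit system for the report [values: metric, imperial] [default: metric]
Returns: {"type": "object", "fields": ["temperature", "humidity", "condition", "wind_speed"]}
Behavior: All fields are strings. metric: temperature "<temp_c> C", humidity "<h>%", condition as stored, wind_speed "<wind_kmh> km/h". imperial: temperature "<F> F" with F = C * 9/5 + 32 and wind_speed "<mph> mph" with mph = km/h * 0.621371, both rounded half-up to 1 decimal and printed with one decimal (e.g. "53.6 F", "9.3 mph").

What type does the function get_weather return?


The get_weather spec declares Returns: {"type": "object", "fields": ["temperature", "humidity", "condition", "wind_speed"]}
Type:
object


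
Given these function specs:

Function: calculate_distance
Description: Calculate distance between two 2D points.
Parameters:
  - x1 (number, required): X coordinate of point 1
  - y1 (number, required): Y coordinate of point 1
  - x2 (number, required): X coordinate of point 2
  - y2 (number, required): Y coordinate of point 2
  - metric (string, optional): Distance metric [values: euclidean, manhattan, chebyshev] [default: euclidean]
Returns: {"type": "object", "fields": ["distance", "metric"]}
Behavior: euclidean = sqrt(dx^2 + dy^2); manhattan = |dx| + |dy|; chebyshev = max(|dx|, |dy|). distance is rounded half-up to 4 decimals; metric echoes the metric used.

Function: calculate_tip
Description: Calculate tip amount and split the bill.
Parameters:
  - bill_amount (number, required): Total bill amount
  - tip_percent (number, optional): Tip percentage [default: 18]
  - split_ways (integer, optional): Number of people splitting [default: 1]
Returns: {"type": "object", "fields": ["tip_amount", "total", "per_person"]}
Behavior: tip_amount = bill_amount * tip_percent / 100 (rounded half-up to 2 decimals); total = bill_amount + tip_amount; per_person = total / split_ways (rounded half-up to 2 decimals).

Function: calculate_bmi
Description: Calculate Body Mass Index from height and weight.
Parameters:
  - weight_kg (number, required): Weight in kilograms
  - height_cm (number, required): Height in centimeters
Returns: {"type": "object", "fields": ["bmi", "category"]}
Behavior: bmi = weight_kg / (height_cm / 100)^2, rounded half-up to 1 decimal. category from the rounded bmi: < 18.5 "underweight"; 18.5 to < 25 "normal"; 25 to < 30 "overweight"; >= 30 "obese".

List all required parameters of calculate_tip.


Parameters of calculate_tip and their required/optional flag:
  bill_amount: required
  tip_percent: optional
  split_ways: optional
bill_amount
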